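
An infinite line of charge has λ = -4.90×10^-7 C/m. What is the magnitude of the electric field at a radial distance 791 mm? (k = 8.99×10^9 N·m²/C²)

|E| ≈ 1.11×10^4 N/C

Take a coaxial cylindrical Gaussian surface of radius r = 791 mm and length L.
Q_enc = λL, so λ_enc = -4.90×10^-7 C/m.
Gauss's law: E·2πrL = λ_enc L/ε₀.
E = 2k|λ_enc|/r = 2(8.99×10^9)(4.90×10^-7)/(0.791) = 1.11×10^4 N/C.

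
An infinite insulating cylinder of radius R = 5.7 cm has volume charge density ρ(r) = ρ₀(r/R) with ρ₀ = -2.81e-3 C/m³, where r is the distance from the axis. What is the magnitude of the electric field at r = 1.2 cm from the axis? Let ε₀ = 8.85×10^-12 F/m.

|E| ≈ 2.67×10^5 V/m

By cylindrical symmetry E is radial; use a coaxial Gaussian cylinder of radius 1.2 cm and length L (r < R).
Integrating ρ over the cross-section to radius r: λ_enc = (2πρ₀/R) ∫₀^r r'^2 dr' = 2πρ₀ r^3/(3·R) = -1.784×10^-7 C/m.
By Gauss's law (flux through the curved wall only), E·2πrL = λ_enc L/ε₀.
E = |λ_enc|/(2πε₀r) = (1.784e-7)/(2π·8.85×10^-12·0.012) = 2.67×10^5 N/C.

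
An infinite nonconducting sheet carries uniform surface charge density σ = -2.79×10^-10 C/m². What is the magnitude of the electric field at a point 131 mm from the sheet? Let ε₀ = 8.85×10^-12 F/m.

The symmetry is planar: E is normal to the sheet and the same magnitude on both sides. Take a pillbox straddling the sheet with end-cap area A.
Only the two end caps contribute flux: Φ = 2EA. With Q_enc = σA, Gauss's law gives E = |σ|/(2ε₀).
E = |σ|/(2ε₀) = (2.79×10^-10)/(2·8.85×10^-12) = 15.8 N/C.

|E| ≈ 15.8 N/C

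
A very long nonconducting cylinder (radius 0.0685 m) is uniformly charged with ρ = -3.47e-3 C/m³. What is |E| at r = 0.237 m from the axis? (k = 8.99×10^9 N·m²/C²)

Coaxial Gaussian cylinder, radius r = 0.237 m, length L (r > 0.0685 m, full cross-section enclosed).
λ_enc = ρ·πR² = (-3.47×10^-3)π(0.0685)² = -5.115e-5 C/m.
Applying ∮E·dA = Q_enc/ε₀ with the end caps contributing no flux:
E = 2k|λ_enc|/r = 2(8.99×10^9)(5.115e-5)/(0.237) = 3.88×10^6 N/C.

E = 3.88×10^6 V/m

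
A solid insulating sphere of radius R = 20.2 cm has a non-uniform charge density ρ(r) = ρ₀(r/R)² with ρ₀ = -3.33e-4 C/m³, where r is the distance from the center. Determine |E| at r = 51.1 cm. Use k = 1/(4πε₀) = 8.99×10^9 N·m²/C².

Symmetry ⇒ E = E(r) r̂. Gaussian sphere of radius r = 51.1 cm (r > R, all charge enclosed).
Q_enc = 4π ∫₀^R ρ₀(r'/R)^2 r'² dr' = 4πρ₀R³/5 = -6.898×10^-6 C.
Gauss's law: E·4πr² = Q_enc/ε₀.
E = k|Q_enc|/r² = (8.99×10^9)(6.898e-6)/(0.511)² = 2.37×10^5 N/C.

2.37×10^5 V/m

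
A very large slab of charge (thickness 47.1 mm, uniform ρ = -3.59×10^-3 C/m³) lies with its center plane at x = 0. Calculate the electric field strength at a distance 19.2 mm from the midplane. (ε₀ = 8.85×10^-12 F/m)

|E| = 7.79×10^6 V/m

By symmetry E is perpendicular to the slab. A Gaussian pillbox from −19.2 mm to +19.2 mm (face area A) lies entirely within the slab.
Q_enc = ρ·(2x)·A and flux = 2EA, so 2EA = 2ρxA/ε₀ ⇒ E = |ρ|x/ε₀.
E = (3.59×10^-3)(0.0192)/(8.85×10^-12) = 7.79×10^6 N/C.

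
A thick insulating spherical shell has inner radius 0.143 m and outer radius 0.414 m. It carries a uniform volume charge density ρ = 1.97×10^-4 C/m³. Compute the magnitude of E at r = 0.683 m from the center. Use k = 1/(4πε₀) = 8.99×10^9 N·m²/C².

Symmetry ⇒ E = E(r) r̂. Gaussian sphere of radius r = 0.683 m (r > 0.414 m, enclosing the whole shell).
Q_enc = ρ·(4π/3)(b³ − a³) = (1.97e-4)·(4π/3)·((0.414)³ − (0.143)³) = 5.614e-5 C.
Gauss's law: E·4πr² = Q_enc/ε₀.
E = k|Q_enc|/r² = (8.99×10^9)(5.614×10^-5)/(0.683)² = 1.08×10^6 N/C.

1.08e6 V/m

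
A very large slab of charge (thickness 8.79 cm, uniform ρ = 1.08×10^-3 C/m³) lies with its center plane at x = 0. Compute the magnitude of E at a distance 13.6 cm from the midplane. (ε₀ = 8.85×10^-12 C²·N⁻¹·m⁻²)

E = 5.36×10^6 V/m

The point |x| = 13.6 cm lies outside the slab (half-thickness 0.04395 m). A symmetric pillbox spanning the full slab encloses Q_enc = ρ·d·A.
Flux = 2EA ⇒ E = |ρ|d/(2ε₀), independent of distance outside.
E = (1.08×10^-3)(0.0879)/(2·8.85×10^-12) = 5.36×10^6 N/C.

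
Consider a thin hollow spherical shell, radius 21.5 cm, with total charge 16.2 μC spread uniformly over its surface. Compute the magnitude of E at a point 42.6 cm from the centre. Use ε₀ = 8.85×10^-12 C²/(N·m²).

Use a concentric Gaussian sphere at r = 42.6 cm (r > 21.5 cm).
The entire shell is enclosed: Q_enc = 1.62×10^-5 C.
By Gauss's law, ∮E·dA = E·4πr² = Q_enc/ε₀.
E = |Q_enc|/(4πε₀r²) = (1.62×10^-5)/(4π·8.85×10^-12·(0.426)²) = 8.03×10^5 N/C.

|E| ≈ 8.03×10^5 V/m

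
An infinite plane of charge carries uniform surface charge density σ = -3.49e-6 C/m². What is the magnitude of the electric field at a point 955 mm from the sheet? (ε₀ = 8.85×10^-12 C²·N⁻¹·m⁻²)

The symmetry is planar: E is normal to the sheet and the same magnitude on both sides. Take a pillbox straddling the sheet with end-cap area A.
Only the two end caps contribute flux: Φ = 2EA. With Q_enc = σA, Gauss's law gives E = |σ|/(2ε₀).
E = |σ|/(2ε₀) = (3.49×10^-6)/(2·8.85×10^-12) = 1.97e5 N/C.

E = 1.97e5 V/m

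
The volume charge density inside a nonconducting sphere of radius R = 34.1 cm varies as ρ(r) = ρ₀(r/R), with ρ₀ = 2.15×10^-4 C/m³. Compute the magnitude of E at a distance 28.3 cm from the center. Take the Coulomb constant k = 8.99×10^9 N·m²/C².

By spherical symmetry E is radial; choose a Gaussian sphere of radius r = 28.3 cm (r < R).
Integrate the density: Q_enc = 4π ∫₀^r ρ₀(r'/R)^1 r'² dr' = 4πρ₀ r^4/(4·R) = 1.271×10^-5 C.
Since E is radial and uniform over the Gaussian sphere, Φ = E·4πr² = Q_enc/ε₀.
E = k|Q_enc|/r² = (8.99×10^9)(1.271×10^-5)/(0.283)² = 1.43e6 N/C.

|E| = 1.43×10^6 N/C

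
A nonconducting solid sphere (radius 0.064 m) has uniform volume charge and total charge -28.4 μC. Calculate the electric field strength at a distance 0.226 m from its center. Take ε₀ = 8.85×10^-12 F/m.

|E| ≈ 5.00×10^6 V/m

Take a concentric spherical Gaussian surface of radius r = 0.226 m (r > R, so the entire charge is enclosed).
Q_enc = -28.4 μC = -2.84×10^-5 C.
By Gauss's law, ∮E·dA = E·4πr² = Q_enc/ε₀.
E = |Q_enc|/(4πε₀r²) = (2.84e-5)/(4π·8.85×10^-12·(0.226)²) = 5.00e6 N/C.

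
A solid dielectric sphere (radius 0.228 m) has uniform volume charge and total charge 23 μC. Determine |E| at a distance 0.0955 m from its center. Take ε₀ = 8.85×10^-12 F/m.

By spherical symmetry E is radial; choose a Gaussian sphere of radius r = 0.0955 m (r < R).
For a uniform sphere the enclosed fraction is (r/R)³, so Q_enc = (23 μC)(0.0955/0.228)³ = 1.69×10^-6 C.
Applying ∮E·dA = Q_enc/ε₀ with Φ = E(4πr²):
E = |Q_enc|/(4πε₀r²) = (1.69e-6)/(4π·8.85×10^-12·(0.0955)²) = 1.67×10^6 N/C.

E ≈ 1.67×10^6 N/C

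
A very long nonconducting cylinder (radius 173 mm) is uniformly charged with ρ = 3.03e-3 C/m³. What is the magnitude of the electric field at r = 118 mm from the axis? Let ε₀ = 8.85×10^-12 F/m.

Coaxial Gaussian cylinder, radius r = 118 mm, length L (r < R).
Charge inside radius r per length L is ρ·πr²·L, so λ_enc = ρπr² = 1.325×10^-4 C/m.
By Gauss's law (flux through the curved wall only), E·2πrL = λ_enc L/ε₀.
E = |λ_enc|/(2πε₀r) = (1.325e-4)/(2π·8.85×10^-12·0.118) = 2.02×10^7 N/C.

E ≈ 2.02×10^7 V/m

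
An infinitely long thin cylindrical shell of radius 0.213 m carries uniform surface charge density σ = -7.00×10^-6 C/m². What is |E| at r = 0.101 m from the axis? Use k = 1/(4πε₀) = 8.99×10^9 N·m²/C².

Choose a coaxial cylinder of radius r = 0.101 m (arbitrary length L) as the Gaussian surface (r < 0.213 m, inside the shell).
No charge is enclosed, so Gauss's law gives E·2πrL = 0 ⇒ E = 0.

|E| = 0 N/C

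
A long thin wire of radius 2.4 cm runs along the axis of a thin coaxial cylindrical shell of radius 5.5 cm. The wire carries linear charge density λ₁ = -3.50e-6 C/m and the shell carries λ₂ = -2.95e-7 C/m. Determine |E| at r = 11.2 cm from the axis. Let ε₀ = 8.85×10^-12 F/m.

6.09×10^5 N/C

Choose a coaxial cylinder of radius r = 11.2 cm (arbitrary length L) as the Gaussian surface (r > 5.5 cm, enclosing both).
λ_enc = λ₁ + λ₂ = (-3.50×10^-6) + (-2.95×10^-7) = -3.795e-6 C/m.
Applying ∮E·dA = Q_enc/ε₀ with the end caps contributing no flux:
E = |λ_enc|/(2πε₀r) = (3.795×10^-6)/(2π·8.85×10^-12·0.112) = 6.09×10^5 N/C.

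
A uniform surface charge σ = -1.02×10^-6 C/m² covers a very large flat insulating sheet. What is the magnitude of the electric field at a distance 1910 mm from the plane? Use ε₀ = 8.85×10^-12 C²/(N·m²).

5.76×10^4 N/C

Choose a cylindrical pillbox piercing the sheet, end faces (area A) parallel to it.
Flux Φ = 2EA and Q_enc = σA, so 2EA = σA/ε₀ ⇒ E = |σ|/(2ε₀), independent of distance.
E = |σ|/(2ε₀) = (1.02×10^-6)/(2·8.85×10^-12) = 5.76×10^4 N/C.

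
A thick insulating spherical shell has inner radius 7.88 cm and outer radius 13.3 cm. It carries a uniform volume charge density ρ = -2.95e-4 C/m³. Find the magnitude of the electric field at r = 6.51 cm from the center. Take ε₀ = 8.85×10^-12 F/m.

Symmetry ⇒ E = E(r) r̂. Gaussian sphere of radius r = 6.51 cm (r < 7.88 cm, inside the empty cavity).
Q_enc = 0 (all charge lies at larger r); Gauss's law gives E = 0.

|E| = 0 N/C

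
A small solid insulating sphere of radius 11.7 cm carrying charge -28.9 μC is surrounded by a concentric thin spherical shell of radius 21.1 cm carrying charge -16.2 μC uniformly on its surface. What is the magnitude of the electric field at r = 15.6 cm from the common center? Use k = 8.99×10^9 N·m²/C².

1.07e7 N/C

Take a concentric spherical Gaussian surface of radius r = 15.6 cm (between the bodies, 11.7 cm < r < 21.1 cm).
Only the inner charge is enclosed; the outer shell contributes nothing inside itself. Q_enc = -28.9 μC = -2.89×10^-5 C.
By Gauss's law, ∮E·dA = E·4πr² = Q_enc/ε₀.
E = k|Q_enc|/r² = (8.99×10^9)(2.89e-5)/(0.156)² = 1.07×10^7 N/C.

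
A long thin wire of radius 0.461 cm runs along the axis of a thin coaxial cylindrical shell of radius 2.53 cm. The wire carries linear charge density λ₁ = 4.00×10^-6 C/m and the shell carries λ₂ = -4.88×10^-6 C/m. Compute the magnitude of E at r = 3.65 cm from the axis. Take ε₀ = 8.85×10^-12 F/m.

|E| = 4.34×10^5 V/m

Take a coaxial cylindrical Gaussian surface of radius r = 3.65 cm and length L (r > 2.53 cm, enclosing both).
λ_enc = λ₁ + λ₂ = (4.00e-6) + (-4.88e-6) = -8.80×10^-7 C/m.
By Gauss's law (flux through the curved wall only), E·2πrL = λ_enc L/ε₀.
E = |λ_enc|/(2πε₀r) = (8.80×10^-7)/(2π·8.85×10^-12·0.0365) = 4.34e5 N/C.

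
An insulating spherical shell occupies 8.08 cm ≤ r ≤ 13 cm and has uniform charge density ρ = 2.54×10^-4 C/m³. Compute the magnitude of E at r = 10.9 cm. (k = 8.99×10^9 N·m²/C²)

|E| ≈ 6.18×10^5 N/C

By spherical symmetry E is radial; choose a Gaussian sphere of radius r = 10.9 cm (within the shell material, 8.08 cm < r < 13 cm).
Enclosed charge is the volume from a to r: Q_enc = (4π/3)ρ(r³ − a³) = 8.166e-7 C.
Since E is radial and uniform over the Gaussian sphere, Φ = E·4πr² = Q_enc/ε₀.
E = k|Q_enc|/r² = (8.99×10^9)(8.166×10^-7)/(0.109)² = 6.18×10^5 N/C.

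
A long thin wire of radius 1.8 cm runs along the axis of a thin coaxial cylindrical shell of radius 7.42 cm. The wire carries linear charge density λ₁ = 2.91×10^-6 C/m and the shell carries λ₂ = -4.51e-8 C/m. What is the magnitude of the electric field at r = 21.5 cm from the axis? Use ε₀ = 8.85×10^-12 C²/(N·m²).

E = 2.40×10^5 V/m

By cylindrical symmetry E is radial; use a coaxial Gaussian cylinder of radius 21.5 cm and length L (r > 7.42 cm, enclosing both).
λ_enc = λ₁ + λ₂ = (2.91e-6) + (-4.51×10^-8) = 2.865×10^-6 C/m.
Applying ∮E·dA = Q_enc/ε₀ with the end caps contributing no flux:
E = |λ_enc|/(2πε₀r) = (2.865e-6)/(2π·8.85×10^-12·0.215) = 2.40e5 N/C.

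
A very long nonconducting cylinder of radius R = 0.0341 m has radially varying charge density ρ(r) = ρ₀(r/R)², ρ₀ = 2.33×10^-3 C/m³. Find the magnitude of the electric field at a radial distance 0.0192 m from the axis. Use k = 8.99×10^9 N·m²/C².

Take a coaxial cylindrical Gaussian surface of radius r = 0.0192 m and length L (r < R).
λ_enc = ∫₀^r ρ(r')·2πr' dr' = (2πρ₀/R²)·r^4/4 = 4.277×10^-7 C/m.
By Gauss's law (flux through the curved wall only), E·2πrL = λ_enc L/ε₀.
E = 2k|λ_enc|/r = 2(8.99×10^9)(4.277×10^-7)/(0.0192) = 4.01×10^5 N/C.

|E| = 4.01×10^5 V/m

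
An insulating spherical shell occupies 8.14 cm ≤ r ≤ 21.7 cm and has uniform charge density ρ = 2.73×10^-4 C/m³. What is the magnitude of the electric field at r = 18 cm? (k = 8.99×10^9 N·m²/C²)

Symmetry ⇒ E = E(r) r̂. Gaussian sphere of radius r = 18 cm (within the shell material, 8.14 cm < r < 21.7 cm).
Only the shell between 8.14 cm and r is enclosed: Q_enc = ρ·(4π/3)(r³ − a³) = (2.73×10^-4)·(4π/3)·((0.18)³ − (0.0814)³) = 6.052×10^-6 C.
Since E is radial and uniform over the Gaussian sphere, Φ = E·4πr² = Q_enc/ε₀.
E = k|Q_enc|/r² = (8.99×10^9)(6.052e-6)/(0.18)² = 1.68e6 N/C.

1.68×10^6 N/C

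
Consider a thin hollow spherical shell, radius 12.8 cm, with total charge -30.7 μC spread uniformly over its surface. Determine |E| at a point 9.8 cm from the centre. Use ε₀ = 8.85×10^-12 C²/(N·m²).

Symmetry ⇒ E = E(r) r̂. Gaussian sphere of radius r = 9.8 cm (inside the shell, r < 12.8 cm).
No charge lies within this surface, so Q_enc = 0 and Gauss's law gives E·4πr² = 0 ⇒ E = 0.

E = 0 (no enclosed charge)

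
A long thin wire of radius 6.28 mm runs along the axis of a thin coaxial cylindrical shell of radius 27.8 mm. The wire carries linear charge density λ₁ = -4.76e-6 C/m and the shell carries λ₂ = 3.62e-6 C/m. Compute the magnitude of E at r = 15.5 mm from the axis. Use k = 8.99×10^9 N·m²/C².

Coaxial Gaussian cylinder, radius r = 15.5 mm, length L (between the conductors, 6.28 mm < r < 27.8 mm).
Only the inner wire is enclosed; the outer shell contributes nothing inside itself. λ_enc = λ₁ = -4.76e-6 C/m.
Applying ∮E·dA = Q_enc/ε₀ with the end caps contributing no flux:
E = 2k|λ_enc|/r = 2(8.99×10^9)(4.76×10^-6)/(0.0155) = 5.52e6 N/C.

5.52×10^6 V/m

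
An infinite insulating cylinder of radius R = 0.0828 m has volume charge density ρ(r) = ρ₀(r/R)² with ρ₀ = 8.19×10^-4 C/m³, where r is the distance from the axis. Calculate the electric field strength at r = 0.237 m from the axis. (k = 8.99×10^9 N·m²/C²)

Choose a coaxial cylinder of radius r = 0.237 m (arbitrary length L) as the Gaussian surface (r > R, full charge per length enclosed).
λ_enc = 2π ∫₀^R ρ₀(r'/R)^2 r' dr' = 2πρ₀R²/4 = 8.82×10^-6 C/m.
Since E is radial and uniform over the curved surface, Φ = E·2πrL = Q_enc/ε₀ = λ_enc L/ε₀.
E = 2k|λ_enc|/r = 2(8.99×10^9)(8.82e-6)/(0.237) = 6.69e5 N/C.

|E| = 6.69e5 N/C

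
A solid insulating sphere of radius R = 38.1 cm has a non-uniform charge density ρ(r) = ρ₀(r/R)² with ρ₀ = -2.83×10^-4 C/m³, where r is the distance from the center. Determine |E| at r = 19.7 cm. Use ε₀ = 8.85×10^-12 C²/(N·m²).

E = 3.37×10^5 N/C

Take a concentric spherical Gaussian surface of radius r = 19.7 cm (r < R).
Integrate the density: Q_enc = 4π ∫₀^r ρ₀(r'/R)^2 r'² dr' = 4πρ₀ r^5/(5·R²) = -1.454×10^-6 C.
Applying ∮E·dA = Q_enc/ε₀ with Φ = E(4πr²):
E = |Q_enc|/(4πε₀r²) = (1.454×10^-6)/(4π·8.85×10^-12·(0.197)²) = 3.37e5 N/C.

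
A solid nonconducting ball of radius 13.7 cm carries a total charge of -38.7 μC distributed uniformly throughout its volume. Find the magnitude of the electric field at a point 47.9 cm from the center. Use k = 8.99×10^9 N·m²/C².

E = 1.52e6 V/m

Take a concentric spherical Gaussian surface of radius r = 47.9 cm (r > R, so the entire charge is enclosed).
Q_enc = -38.7 μC = -3.87e-5 C.
Gauss's law: E·4πr² = Q_enc/ε₀.
E = k|Q_enc|/r² = (8.99×10^9)(3.87×10^-5)/(0.479)² = 1.52×10^6 N/C.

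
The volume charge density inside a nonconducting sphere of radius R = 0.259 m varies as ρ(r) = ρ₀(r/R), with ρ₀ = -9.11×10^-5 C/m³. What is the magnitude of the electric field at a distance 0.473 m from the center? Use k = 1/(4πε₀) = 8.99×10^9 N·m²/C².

Symmetry ⇒ E = E(r) r̂. Gaussian sphere of radius r = 0.473 m (r > R, all charge enclosed).
Q_enc = 4π ∫₀^R ρ₀(r'/R)^1 r'² dr' = 4πρ₀R³/4 = -4.972×10^-6 C.
Since E is radial and uniform over the Gaussian sphere, Φ = E·4πr² = Q_enc/ε₀.
E = k|Q_enc|/r² = (8.99×10^9)(4.972e-6)/(0.473)² = 2.00×10^5 N/C.

2.00×10^5 V/m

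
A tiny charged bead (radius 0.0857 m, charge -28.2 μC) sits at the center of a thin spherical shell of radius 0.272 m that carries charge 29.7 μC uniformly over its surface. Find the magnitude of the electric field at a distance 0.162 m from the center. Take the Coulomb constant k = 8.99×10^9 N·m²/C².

9.66×10^6 V/m

Use a concentric Gaussian sphere at r = 0.162 m (between the bodies, 0.0857 m < r < 0.272 m).
The shell at 0.272 m lies outside the Gaussian surface, so Q_enc = -28.2 μC = -2.82e-5 C.
Applying ∮E·dA = Q_enc/ε₀ with Φ = E(4πr²):
E = k|Q_enc|/r² = (8.99×10^9)(2.82×10^-5)/(0.162)² = 9.66e6 N/C.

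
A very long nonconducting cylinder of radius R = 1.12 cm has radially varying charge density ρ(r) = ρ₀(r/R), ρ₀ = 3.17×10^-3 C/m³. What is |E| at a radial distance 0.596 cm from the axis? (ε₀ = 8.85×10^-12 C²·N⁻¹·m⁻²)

Choose a coaxial cylinder of radius r = 0.596 cm (arbitrary length L) as the Gaussian surface (r < R).
λ_enc = ∫₀^r ρ(r')·2πr' dr' = (2πρ₀/R)·r^3/3 = 1.255×10^-7 C/m.
By Gauss's law (flux through the curved wall only), E·2πrL = λ_enc L/ε₀.
E = |λ_enc|/(2πε₀r) = (1.255e-7)/(2π·8.85×10^-12·0.00596) = 3.79×10^5 N/C.

E = 3.79×10^5 V/m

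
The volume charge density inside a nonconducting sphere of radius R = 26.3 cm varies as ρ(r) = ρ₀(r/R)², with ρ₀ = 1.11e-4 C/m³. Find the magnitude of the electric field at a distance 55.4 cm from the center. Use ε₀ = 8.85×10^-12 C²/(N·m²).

|E| = 1.49×10^5 N/C

By spherical symmetry E is radial; choose a Gaussian sphere of radius r = 55.4 cm (r > R, all charge enclosed).
Q_enc = 4π ∫₀^R ρ₀(r'/R)^2 r'² dr' = 4πρ₀R³/5 = 5.075×10^-6 C.
Applying ∮E·dA = Q_enc/ε₀ with Φ = E(4πr²):
E = |Q_enc|/(4πε₀r²) = (5.075×10^-6)/(4π·8.85×10^-12·(0.554)²) = 1.49×10^5 N/C.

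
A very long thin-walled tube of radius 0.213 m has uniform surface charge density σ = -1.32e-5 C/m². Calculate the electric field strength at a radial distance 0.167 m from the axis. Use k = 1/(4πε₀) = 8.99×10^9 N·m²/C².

E = 0 (no enclosed charge)

Take a coaxial cylindrical Gaussian surface of radius r = 0.167 m and length L (r < 0.213 m, inside the shell).
No charge is enclosed, so Gauss's law gives E·2πrL = 0 ⇒ E = 0.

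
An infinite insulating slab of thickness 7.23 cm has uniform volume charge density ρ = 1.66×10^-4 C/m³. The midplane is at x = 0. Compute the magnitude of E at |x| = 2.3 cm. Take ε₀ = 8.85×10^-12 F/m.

By symmetry E is perpendicular to the slab. A Gaussian pillbox from −2.3 cm to +2.3 cm (face area A) lies entirely within the slab.
Q_enc = ρ·(2x)·A and flux = 2EA, so 2EA = 2ρxA/ε₀ ⇒ E = |ρ|x/ε₀.
E = (1.66×10^-4)(0.023)/(8.85×10^-12) = 4.31×10^5 N/C.

|E| ≈ 4.31e5 N/C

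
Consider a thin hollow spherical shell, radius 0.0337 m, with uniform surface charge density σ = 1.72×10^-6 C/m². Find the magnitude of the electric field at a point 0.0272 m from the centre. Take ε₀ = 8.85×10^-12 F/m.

Take a concentric spherical Gaussian surface of radius r = 0.0272 m (inside the shell, r < 0.0337 m).
No charge lies within this surface, so Q_enc = 0 and Gauss's law gives E·4πr² = 0 ⇒ E = 0.

|E| = 0 N/C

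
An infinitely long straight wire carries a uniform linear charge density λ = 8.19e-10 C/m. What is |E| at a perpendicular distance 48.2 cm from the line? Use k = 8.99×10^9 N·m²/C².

By cylindrical symmetry E is radial; use a coaxial Gaussian cylinder of radius 48.2 cm and length L.
Q_enc = λL, so λ_enc = 8.19×10^-10 C/m.
By Gauss's law (flux through the curved wall only), E·2πrL = λ_enc L/ε₀.
E = 2k|λ_enc|/r = 2(8.99×10^9)(8.19×10^-10)/(0.482) = 30.6 N/C.

|E| = 30.6 V/m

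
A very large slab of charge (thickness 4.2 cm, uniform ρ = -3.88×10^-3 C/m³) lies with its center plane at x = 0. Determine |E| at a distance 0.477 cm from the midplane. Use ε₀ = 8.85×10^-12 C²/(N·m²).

By symmetry E is perpendicular to the slab. A Gaussian pillbox from −0.477 cm to +0.477 cm (face area A) lies entirely within the slab.
Q_enc = ρ·(2x)·A and flux = 2EA, so 2EA = 2ρxA/ε₀ ⇒ E = |ρ|x/ε₀.
E = (3.88×10^-3)(0.00477)/(8.85×10^-12) = 2.09e6 N/C.

E = 2.09e6 N/C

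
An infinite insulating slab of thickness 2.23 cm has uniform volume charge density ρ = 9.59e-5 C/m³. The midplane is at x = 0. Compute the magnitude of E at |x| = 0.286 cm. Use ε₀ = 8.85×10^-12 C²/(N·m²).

E = 3.10×10^4 N/C

By symmetry E is perpendicular to the slab. A Gaussian pillbox from −0.286 cm to +0.286 cm (face area A) lies entirely within the slab.
Q_enc = ρ·(2x)·A and flux = 2EA, so 2EA = 2ρxA/ε₀ ⇒ E = |ρ|x/ε₀.
E = (9.59e-5)(0.00286)/(8.85×10^-12) = 3.10e4 N/C.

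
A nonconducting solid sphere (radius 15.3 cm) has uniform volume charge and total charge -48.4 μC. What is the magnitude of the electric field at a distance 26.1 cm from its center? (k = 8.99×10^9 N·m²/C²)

Take a concentric spherical Gaussian surface of radius r = 26.1 cm (r > R, so the entire charge is enclosed).
Q_enc = -48.4 μC = -4.84×10^-5 C.
Since E is radial and uniform over the Gaussian sphere, Φ = E·4πr² = Q_enc/ε₀.
E = k|Q_enc|/r² = (8.99×10^9)(4.84×10^-5)/(0.261)² = 6.39×10^6 N/C.

|E| = 6.39e6 N/C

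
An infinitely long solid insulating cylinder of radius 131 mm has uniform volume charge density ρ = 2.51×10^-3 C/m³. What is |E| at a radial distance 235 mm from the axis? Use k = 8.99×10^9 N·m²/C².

By cylindrical symmetry E is radial; use a coaxial Gaussian cylinder of radius 235 mm and length L (r > 131 mm, full cross-section enclosed).
λ_enc = ρ·πR² = (2.51e-3)π(0.131)² = 1.353×10^-4 C/m.
Since E is radial and uniform over the curved surface, Φ = E·2πrL = Q_enc/ε₀ = λ_enc L/ε₀.
E = 2k|λ_enc|/r = 2(8.99×10^9)(1.353×10^-4)/(0.235) = 1.04e7 N/C.

|E| ≈ 1.04×10^7 N/C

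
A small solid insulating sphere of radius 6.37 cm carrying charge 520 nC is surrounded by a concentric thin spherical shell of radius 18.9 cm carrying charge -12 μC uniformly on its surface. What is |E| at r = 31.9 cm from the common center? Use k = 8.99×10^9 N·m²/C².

1.01×10^6 N/C

Use a concentric Gaussian sphere at r = 31.9 cm (r > 18.9 cm, enclosing both).
Q_enc = (520 nC) + (-12 μC) = -1.148×10^-5 C.
By Gauss's law, ∮E·dA = E·4πr² = Q_enc/ε₀.
E = k|Q_enc|/r² = (8.99×10^9)(1.148×10^-5)/(0.319)² = 1.01×10^6 N/C.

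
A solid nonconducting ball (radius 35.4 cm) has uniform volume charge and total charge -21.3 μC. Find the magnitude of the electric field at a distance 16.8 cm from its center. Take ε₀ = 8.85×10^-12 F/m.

|E| = 7.25×10^5 N/C

Use a concentric Gaussian sphere at r = 16.8 cm (r < R).
For a uniform sphere the enclosed fraction is (r/R)³, so Q_enc = (-21.3 μC)(0.168/0.354)³ = -2.277×10^-6 C.
By Gauss's law, ∮E·dA = E·4πr² = Q_enc/ε₀.
E = |Q_enc|/(4πε₀r²) = (2.277×10^-6)/(4π·8.85×10^-12·(0.168)²) = 7.25e5 N/C.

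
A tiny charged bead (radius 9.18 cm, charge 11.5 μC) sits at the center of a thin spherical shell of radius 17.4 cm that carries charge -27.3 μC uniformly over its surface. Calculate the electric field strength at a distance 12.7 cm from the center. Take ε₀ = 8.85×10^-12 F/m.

By spherical symmetry E is radial; choose a Gaussian sphere of radius r = 12.7 cm (between the bodies, 9.18 cm < r < 17.4 cm).
Only the inner charge is enclosed; the outer shell contributes nothing inside itself. Q_enc = 11.5 μC = 1.15×10^-5 C.
By Gauss's law, ∮E·dA = E·4πr² = Q_enc/ε₀.
E = |Q_enc|/(4πε₀r²) = (1.15×10^-5)/(4π·8.85×10^-12·(0.127)²) = 6.41e6 N/C.

|E| = 6.41e6 N/C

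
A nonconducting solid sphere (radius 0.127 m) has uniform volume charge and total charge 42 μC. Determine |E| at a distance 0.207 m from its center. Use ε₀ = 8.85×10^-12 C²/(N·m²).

By spherical symmetry E is radial; choose a Gaussian sphere of radius r = 0.207 m (r > R, so the entire charge is enclosed).
Q_enc = 42 μC = 4.20e-5 C.
Since E is radial and uniform over the Gaussian sphere, Φ = E·4πr² = Q_enc/ε₀.
E = |Q_enc|/(4πε₀r²) = (4.20e-5)/(4π·8.85×10^-12·(0.207)²) = 8.81×10^6 N/C.

E ≈ 8.81×10^6 N/C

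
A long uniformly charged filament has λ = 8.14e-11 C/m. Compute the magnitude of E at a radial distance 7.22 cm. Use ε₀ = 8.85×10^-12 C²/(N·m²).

Choose a coaxial cylinder of radius r = 7.22 cm (arbitrary length L) as the Gaussian surface.
Q_enc = λL, so λ_enc = 8.14e-11 C/m.
Gauss's law: E·2πrL = λ_enc L/ε₀.
E = |λ_enc|/(2πε₀r) = (8.14×10^-11)/(2π·8.85×10^-12·0.0722) = 20.3 N/C.

E ≈ 20.3 N/C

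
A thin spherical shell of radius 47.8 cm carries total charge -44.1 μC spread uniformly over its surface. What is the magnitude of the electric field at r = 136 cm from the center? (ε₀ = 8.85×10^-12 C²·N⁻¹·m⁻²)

Use a concentric Gaussian sphere at r = 136 cm (r > 47.8 cm).
The entire shell is enclosed: Q_enc = -4.41×10^-5 C.
Gauss's law: E·4πr² = Q_enc/ε₀.
E = |Q_enc|/(4πε₀r²) = (4.41e-5)/(4π·8.85×10^-12·(1.36)²) = 2.14×10^5 N/C.

2.14×10^5 N/C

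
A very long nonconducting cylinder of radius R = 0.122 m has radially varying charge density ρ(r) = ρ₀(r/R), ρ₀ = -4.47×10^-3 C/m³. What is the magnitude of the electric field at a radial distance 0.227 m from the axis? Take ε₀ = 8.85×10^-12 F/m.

Coaxial Gaussian cylinder, radius r = 0.227 m, length L (r > R, full charge per length enclosed).
λ_enc = 2π ∫₀^R ρ₀(r'/R)^1 r' dr' = 2πρ₀R²/3 = -1.393×10^-4 C/m.
By Gauss's law (flux through the curved wall only), E·2πrL = λ_enc L/ε₀.
E = |λ_enc|/(2πε₀r) = (1.393×10^-4)/(2π·8.85×10^-12·0.227) = 1.10e7 N/C.

E ≈ 1.10×10^7 N/C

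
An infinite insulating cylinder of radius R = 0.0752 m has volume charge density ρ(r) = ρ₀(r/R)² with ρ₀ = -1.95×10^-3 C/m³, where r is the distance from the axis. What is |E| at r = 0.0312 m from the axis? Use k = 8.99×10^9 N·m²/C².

|E| = 2.96×10^5 N/C

Take a coaxial cylindrical Gaussian surface of radius r = 0.0312 m and length L (r < R).
Integrating ρ over the cross-section to radius r: λ_enc = (2πρ₀/R²) ∫₀^r r'^3 dr' = 2πρ₀ r^4/(4·R²) = -5.133×10^-7 C/m.
By Gauss's law (flux through the curved wall only), E·2πrL = λ_enc L/ε₀.
E = 2k|λ_enc|/r = 2(8.99×10^9)(5.133e-7)/(0.0312) = 2.96e5 N/C.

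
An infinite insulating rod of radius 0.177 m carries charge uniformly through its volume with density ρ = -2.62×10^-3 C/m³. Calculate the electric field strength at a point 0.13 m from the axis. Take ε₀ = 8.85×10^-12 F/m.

|E| ≈ 1.92e7 N/C

Coaxial Gaussian cylinder, radius r = 0.13 m, length L (r < R).
Charge inside radius r per length L is ρ·πr²·L, so λ_enc = ρπr² = -1.391×10^-4 C/m.
Since E is radial and uniform over the curved surface, Φ = E·2πrL = Q_enc/ε₀ = λ_enc L/ε₀.
E = |λ_enc|/(2πε₀r) = (1.391e-4)/(2π·8.85×10^-12·0.13) = 1.92×10^7 N/C.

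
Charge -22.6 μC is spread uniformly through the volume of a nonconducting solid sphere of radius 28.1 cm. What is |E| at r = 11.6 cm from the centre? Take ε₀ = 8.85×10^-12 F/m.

Use a concentric Gaussian sphere at r = 11.6 cm (r < R).
Only the charge within r is enclosed: Q_enc = Q·(r/R)³ = (-22.6 μC)·(11.6 cm/28.1 cm)³ = -1.59e-6 C.
Applying ∮E·dA = Q_enc/ε₀ with Φ = E(4πr²):
E = |Q_enc|/(4πε₀r²) = (1.59×10^-6)/(4π·8.85×10^-12·(0.116)²) = 1.06×10^6 N/C.

E = 1.06×10^6 N/C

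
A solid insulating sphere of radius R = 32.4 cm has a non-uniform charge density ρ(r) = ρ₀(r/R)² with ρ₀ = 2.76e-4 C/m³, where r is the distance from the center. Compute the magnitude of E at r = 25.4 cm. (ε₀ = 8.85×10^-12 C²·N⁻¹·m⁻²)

|E| ≈ 9.74×10^5 N/C

Symmetry ⇒ E = E(r) r̂. Gaussian sphere of radius r = 25.4 cm (r < R).
Integrate the density: Q_enc = 4π ∫₀^r ρ₀(r'/R)^2 r'² dr' = 4πρ₀ r^5/(5·R²) = 6.986×10^-6 C.
Since E is radial and uniform over the Gaussian sphere, Φ = E·4πr² = Q_enc/ε₀.
E = |Q_enc|/(4πε₀r²) = (6.986×10^-6)/(4π·8.85×10^-12·(0.254)²) = 9.74×10^5 N/C.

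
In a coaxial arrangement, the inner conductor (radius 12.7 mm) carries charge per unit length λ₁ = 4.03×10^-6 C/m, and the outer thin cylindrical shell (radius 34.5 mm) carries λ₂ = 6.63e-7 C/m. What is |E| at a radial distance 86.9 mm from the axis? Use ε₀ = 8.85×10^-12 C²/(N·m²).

Take a coaxial cylindrical Gaussian surface of radius r = 86.9 mm and length L (r > 34.5 mm, enclosing both).
λ_enc = λ₁ + λ₂ = (4.03×10^-6) + (6.63×10^-7) = 4.693×10^-6 C/m.
By Gauss's law (flux through the curved wall only), E·2πrL = λ_enc L/ε₀.
E = |λ_enc|/(2πε₀r) = (4.693e-6)/(2π·8.85×10^-12·0.0869) = 9.71e5 N/C.

E = 9.71e5 N/C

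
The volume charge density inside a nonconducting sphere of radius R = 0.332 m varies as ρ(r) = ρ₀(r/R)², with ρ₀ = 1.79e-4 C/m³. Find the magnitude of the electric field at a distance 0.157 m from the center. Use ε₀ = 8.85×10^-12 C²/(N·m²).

E ≈ 1.42×10^5 V/m

Take a concentric spherical Gaussian surface of radius r = 0.157 m (r < R).
Integrate the density: Q_enc = 4π ∫₀^r ρ₀(r'/R)^2 r'² dr' = 4πρ₀ r^5/(5·R²) = 3.893e-7 C.
By Gauss's law, ∮E·dA = E·4πr² = Q_enc/ε₀.
E = |Q_enc|/(4πε₀r²) = (3.893×10^-7)/(4π·8.85×10^-12·(0.157)²) = 1.42e5 N/C.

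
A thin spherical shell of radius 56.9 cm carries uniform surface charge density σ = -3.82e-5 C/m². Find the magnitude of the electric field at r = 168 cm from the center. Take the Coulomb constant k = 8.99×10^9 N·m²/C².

E ≈ 4.95×10^5 N/C

Take a concentric spherical Gaussian surface of radius r = 168 cm (r > 56.9 cm).
The entire shell is enclosed: Q_enc = σ·4πR² = (-3.82×10^-5)·4π·(0.569)² = -1.554e-4 C.
By Gauss's law, ∮E·dA = E·4πr² = Q_enc/ε₀.
E = k|Q_enc|/r² = (8.99×10^9)(1.554×10^-4)/(1.68)² = 4.95×10^5 N/C.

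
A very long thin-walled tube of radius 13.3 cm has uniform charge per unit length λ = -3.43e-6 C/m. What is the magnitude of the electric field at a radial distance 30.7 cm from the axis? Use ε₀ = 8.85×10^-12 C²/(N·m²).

|E| ≈ 2.01e5 V/m

Choose a coaxial cylinder of radius r = 30.7 cm (arbitrary length L) as the Gaussian surface (r > 13.3 cm).
The full line charge is enclosed: λ_enc = -3.43e-6 C/m.
By Gauss's law (flux through the curved wall only), E·2πrL = λ_enc L/ε₀.
E = |λ_enc|/(2πε₀r) = (3.43e-6)/(2π·8.85×10^-12·0.307) = 2.01×10^5 N/C.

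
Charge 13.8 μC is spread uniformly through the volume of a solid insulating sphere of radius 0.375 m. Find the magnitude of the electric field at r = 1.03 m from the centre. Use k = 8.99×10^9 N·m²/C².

Take a concentric spherical Gaussian surface of radius r = 1.03 m (r > R, so the entire charge is enclosed).
Q_enc = 13.8 μC = 1.38×10^-5 C.
Gauss's law: E·4πr² = Q_enc/ε₀.
E = k|Q_enc|/r² = (8.99×10^9)(1.38×10^-5)/(1.03)² = 1.17×10^5 N/C.

|E| ≈ 1.17×10^5 N/C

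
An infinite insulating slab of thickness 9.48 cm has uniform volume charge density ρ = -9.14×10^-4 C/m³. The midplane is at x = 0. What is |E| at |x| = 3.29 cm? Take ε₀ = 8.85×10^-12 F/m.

|E| = 3.40e6 V/m

By symmetry E is perpendicular to the slab. A Gaussian pillbox from −3.29 cm to +3.29 cm (face area A) lies entirely within the slab.
Q_enc = ρ·(2x)·A and flux = 2EA, so 2EA = 2ρxA/ε₀ ⇒ E = |ρ|x/ε₀.
E = (9.14×10^-4)(0.0329)/(8.85×10^-12) = 3.40e6 N/C.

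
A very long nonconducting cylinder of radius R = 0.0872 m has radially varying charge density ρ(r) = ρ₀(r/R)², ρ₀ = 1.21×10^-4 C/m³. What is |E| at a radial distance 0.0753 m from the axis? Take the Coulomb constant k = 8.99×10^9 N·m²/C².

Take a coaxial cylindrical Gaussian surface of radius r = 0.0753 m and length L (r < R).
λ_enc = ∫₀^r ρ(r')·2πr' dr' = (2πρ₀/R²)·r^4/4 = 8.036×10^-7 C/m.
Applying ∮E·dA = Q_enc/ε₀ with the end caps contributing no flux:
E = 2k|λ_enc|/r = 2(8.99×10^9)(8.036×10^-7)/(0.0753) = 1.92×10^5 N/C.

1.92×10^5 V/m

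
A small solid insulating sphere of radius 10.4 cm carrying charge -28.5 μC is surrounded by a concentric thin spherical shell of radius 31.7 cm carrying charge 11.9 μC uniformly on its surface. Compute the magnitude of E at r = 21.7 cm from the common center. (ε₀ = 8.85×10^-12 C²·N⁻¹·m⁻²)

E ≈ 5.44×10^6 N/C

By spherical symmetry E is radial; choose a Gaussian sphere of radius r = 21.7 cm (between the bodies, 10.4 cm < r < 31.7 cm).
Only the inner charge is enclosed; the outer shell contributes nothing inside itself. Q_enc = -28.5 μC = -2.85×10^-5 C.
Since E is radial and uniform over the Gaussian sphere, Φ = E·4πr² = Q_enc/ε₀.
E = |Q_enc|/(4πε₀r²) = (2.85e-5)/(4π·8.85×10^-12·(0.217)²) = 5.44e6 N/C.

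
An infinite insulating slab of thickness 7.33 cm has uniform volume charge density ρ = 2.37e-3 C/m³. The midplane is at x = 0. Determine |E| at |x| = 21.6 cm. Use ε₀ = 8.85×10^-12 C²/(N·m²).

|E| = 9.81×10^6 N/C

The point |x| = 21.6 cm lies outside the slab (half-thickness 0.03665 m). A symmetric pillbox spanning the full slab encloses Q_enc = ρ·d·A.
Flux = 2EA ⇒ E = |ρ|d/(2ε₀), independent of distance outside.
E = (2.37e-3)(0.0733)/(2·8.85×10^-12) = 9.81×10^6 N/C.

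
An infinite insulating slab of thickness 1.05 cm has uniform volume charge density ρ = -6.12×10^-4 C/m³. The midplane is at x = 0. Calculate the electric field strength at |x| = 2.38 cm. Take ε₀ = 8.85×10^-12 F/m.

The point |x| = 2.38 cm lies outside the slab (half-thickness 0.00525 m). A symmetric pillbox spanning the full slab encloses Q_enc = ρ·d·A.
Flux = 2EA ⇒ E = |ρ|d/(2ε₀), independent of distance outside.
E = (6.12e-4)(0.0105)/(2·8.85×10^-12) = 3.63×10^5 N/C.

E ≈ 3.63×10^5 N/C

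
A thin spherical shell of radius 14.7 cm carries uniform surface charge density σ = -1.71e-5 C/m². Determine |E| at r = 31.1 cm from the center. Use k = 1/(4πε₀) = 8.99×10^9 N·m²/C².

By spherical symmetry E is radial; choose a Gaussian sphere of radius r = 31.1 cm (r > 14.7 cm).
The entire shell is enclosed: Q_enc = σ·4πR² = (-1.71×10^-5)·4π·(0.147)² = -4.643e-6 C.
By Gauss's law, ∮E·dA = E·4πr² = Q_enc/ε₀.
E = k|Q_enc|/r² = (8.99×10^9)(4.643×10^-6)/(0.311)² = 4.32×10^5 N/C.

|E| ≈ 4.32×10^5 N/C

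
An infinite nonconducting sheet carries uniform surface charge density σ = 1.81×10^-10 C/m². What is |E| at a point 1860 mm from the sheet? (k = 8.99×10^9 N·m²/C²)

E = 10.2 V/m

By planar symmetry E is perpendicular to the sheet and uniform; use a Gaussian pillbox with flat faces of area A on each side of the sheet.
Flux Φ = 2EA and Q_enc = σA, so 2EA = σA/ε₀ ⇒ E = |σ|/(2ε₀), independent of distance.
E = 2πk|σ| = 2π(8.99×10^9)(1.81×10^-10) = 10.2 N/C.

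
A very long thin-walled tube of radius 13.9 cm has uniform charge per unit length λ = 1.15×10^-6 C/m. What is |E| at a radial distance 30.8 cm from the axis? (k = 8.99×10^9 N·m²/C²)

By cylindrical symmetry E is radial; use a coaxial Gaussian cylinder of radius 30.8 cm and length L (r > 13.9 cm).
The full line charge is enclosed: λ_enc = 1.15×10^-6 C/m.
By Gauss's law (flux through the curved wall only), E·2πrL = λ_enc L/ε₀.
E = 2k|λ_enc|/r = 2(8.99×10^9)(1.15×10^-6)/(0.308) = 6.71e4 N/C.

6.71×10^4 V/m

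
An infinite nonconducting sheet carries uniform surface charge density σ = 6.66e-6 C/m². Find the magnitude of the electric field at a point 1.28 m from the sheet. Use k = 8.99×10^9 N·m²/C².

E = 3.76×10^5 N/C

The symmetry is planar: E is normal to the sheet and the same magnitude on both sides. Take a pillbox straddling the sheet with end-cap area A.
Only the two end caps contribute flux: Φ = 2EA. With Q_enc = σA, Gauss's law gives E = |σ|/(2ε₀).
E = 2πk|σ| = 2π(8.99×10^9)(6.66×10^-6) = 3.76e5 N/C.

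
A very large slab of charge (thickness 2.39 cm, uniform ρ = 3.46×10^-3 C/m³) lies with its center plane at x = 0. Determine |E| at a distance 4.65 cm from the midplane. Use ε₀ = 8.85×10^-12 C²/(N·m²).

The point |x| = 4.65 cm lies outside the slab (half-thickness 0.01195 m). A symmetric pillbox spanning the full slab encloses Q_enc = ρ·d·A.
Flux = 2EA ⇒ E = |ρ|d/(2ε₀), independent of distance outside.
E = (3.46×10^-3)(0.0239)/(2·8.85×10^-12) = 4.67×10^6 N/C.

4.67×10^6 N/C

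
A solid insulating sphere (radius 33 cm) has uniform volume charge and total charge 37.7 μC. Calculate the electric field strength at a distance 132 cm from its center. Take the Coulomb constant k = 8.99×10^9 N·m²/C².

1.95×10^5 N/C

Take a concentric spherical Gaussian surface of radius r = 132 cm (r > R, so the entire charge is enclosed).
Q_enc = 37.7 μC = 3.77×10^-5 C.
Applying ∮E·dA = Q_enc/ε₀ with Φ = E(4πr²):
E = k|Q_enc|/r² = (8.99×10^9)(3.77e-5)/(1.32)² = 1.95×10^5 N/C.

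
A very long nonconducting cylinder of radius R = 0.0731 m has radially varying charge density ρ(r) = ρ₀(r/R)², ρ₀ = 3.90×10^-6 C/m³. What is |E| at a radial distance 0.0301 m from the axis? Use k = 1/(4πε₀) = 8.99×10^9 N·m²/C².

By cylindrical symmetry E is radial; use a coaxial Gaussian cylinder of radius 0.0301 m and length L (r < R).
λ_enc = ∫₀^r ρ(r')·2πr' dr' = (2πρ₀/R²)·r^4/4 = 9.411×10^-10 C/m.
Applying ∮E·dA = Q_enc/ε₀ with the end caps contributing no flux:
E = 2k|λ_enc|/r = 2(8.99×10^9)(9.411e-10)/(0.0301) = 562 N/C.

|E| = 562 N/C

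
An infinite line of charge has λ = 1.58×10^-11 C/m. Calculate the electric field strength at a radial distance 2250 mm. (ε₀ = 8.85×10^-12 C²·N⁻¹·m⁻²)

|E| ≈ 0.126 V/m

Coaxial Gaussian cylinder, radius r = 2250 mm, length L.
Q_enc = λL, so λ_enc = 1.58e-11 C/m.
Gauss's law: E·2πrL = λ_enc L/ε₀.
E = |λ_enc|/(2πε₀r) = (1.58e-11)/(2π·8.85×10^-12·2.25) = 0.126 N/C.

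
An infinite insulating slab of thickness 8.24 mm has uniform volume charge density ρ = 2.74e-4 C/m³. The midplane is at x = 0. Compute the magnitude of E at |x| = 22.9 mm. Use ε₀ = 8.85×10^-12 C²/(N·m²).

|E| = 1.28×10^5 N/C

The point |x| = 22.9 mm lies outside the slab (half-thickness 0.00412 m). A symmetric pillbox spanning the full slab encloses Q_enc = ρ·d·A.
Flux = 2EA ⇒ E = |ρ|d/(2ε₀), independent of distance outside.
E = (2.74×10^-4)(0.00824)/(2·8.85×10^-12) = 1.28e5 N/C.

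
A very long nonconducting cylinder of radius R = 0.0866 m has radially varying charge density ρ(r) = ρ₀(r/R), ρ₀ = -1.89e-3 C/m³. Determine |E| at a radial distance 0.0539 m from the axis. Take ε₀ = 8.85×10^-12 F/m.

By cylindrical symmetry E is radial; use a coaxial Gaussian cylinder of radius 0.0539 m and length L (r < R).
Integrating ρ over the cross-section to radius r: λ_enc = (2πρ₀/R) ∫₀^r r'^2 dr' = 2πρ₀ r^3/(3·R) = -7.158×10^-6 C/m.
By Gauss's law (flux through the curved wall only), E·2πrL = λ_enc L/ε₀.
E = |λ_enc|/(2πε₀r) = (7.158e-6)/(2π·8.85×10^-12·0.0539) = 2.39e6 N/C.

|E| ≈ 2.39e6 N/C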